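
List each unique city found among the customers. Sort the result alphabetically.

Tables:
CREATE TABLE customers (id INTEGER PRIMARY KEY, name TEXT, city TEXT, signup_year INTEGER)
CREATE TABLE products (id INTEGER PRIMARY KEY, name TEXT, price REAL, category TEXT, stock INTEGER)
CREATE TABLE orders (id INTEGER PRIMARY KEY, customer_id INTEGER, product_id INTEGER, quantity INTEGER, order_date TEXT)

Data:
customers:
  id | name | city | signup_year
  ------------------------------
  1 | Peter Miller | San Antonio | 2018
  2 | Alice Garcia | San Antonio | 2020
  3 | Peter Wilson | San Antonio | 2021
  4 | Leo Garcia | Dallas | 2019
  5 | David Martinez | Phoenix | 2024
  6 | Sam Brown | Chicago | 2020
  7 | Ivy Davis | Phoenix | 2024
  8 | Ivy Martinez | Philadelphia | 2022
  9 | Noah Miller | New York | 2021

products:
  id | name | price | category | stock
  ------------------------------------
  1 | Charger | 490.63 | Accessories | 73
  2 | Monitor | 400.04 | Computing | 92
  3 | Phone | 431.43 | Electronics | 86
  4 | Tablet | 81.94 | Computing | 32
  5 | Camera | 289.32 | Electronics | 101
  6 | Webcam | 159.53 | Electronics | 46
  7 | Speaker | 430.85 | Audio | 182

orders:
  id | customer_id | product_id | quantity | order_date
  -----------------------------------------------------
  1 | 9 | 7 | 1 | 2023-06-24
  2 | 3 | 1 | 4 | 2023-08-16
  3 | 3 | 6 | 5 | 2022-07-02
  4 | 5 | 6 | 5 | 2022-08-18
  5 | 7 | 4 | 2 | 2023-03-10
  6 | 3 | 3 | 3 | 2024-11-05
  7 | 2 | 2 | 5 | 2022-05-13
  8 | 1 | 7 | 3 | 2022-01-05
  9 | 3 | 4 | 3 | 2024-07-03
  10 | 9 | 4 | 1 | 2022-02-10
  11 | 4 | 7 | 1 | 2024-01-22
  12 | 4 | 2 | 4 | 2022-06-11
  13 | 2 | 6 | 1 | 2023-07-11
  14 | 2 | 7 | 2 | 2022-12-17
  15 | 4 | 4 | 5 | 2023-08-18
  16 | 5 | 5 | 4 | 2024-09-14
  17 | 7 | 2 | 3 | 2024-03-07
SELECT DISTINCT city FROM customers ORDER BY city

Execution result:
city
Chicago
Dallas
New York
Philadelphia
Phoenix
San Antonio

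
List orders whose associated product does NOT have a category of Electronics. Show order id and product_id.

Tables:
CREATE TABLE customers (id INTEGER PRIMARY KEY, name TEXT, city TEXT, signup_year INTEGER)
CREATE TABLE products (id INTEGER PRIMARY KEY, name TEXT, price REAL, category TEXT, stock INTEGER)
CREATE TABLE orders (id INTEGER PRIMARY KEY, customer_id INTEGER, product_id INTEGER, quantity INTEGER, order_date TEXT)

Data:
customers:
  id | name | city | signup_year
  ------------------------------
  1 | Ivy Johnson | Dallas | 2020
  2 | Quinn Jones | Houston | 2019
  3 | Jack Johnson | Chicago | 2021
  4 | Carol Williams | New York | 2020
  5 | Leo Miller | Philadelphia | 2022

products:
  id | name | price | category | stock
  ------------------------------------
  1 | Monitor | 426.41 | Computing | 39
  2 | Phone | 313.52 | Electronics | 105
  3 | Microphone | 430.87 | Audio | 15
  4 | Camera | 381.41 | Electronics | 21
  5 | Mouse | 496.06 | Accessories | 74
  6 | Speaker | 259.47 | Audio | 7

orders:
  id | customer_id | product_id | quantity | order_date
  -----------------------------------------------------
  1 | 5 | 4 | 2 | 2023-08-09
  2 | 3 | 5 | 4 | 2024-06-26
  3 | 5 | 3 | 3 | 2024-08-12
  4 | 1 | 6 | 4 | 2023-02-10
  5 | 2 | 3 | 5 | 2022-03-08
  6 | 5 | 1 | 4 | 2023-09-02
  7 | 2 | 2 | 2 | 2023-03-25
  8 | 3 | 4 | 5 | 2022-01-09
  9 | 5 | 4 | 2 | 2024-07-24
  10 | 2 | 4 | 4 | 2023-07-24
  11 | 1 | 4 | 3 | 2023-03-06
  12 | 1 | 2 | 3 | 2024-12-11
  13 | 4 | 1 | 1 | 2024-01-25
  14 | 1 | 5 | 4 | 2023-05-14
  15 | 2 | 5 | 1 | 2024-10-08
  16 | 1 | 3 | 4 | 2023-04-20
SELECT id, product_id FROM orders WHERE product_id NOT IN (SELECT id FROM products WHERE category = 'Electronics')

Execution result:
id | product_id
2 | 5
3 | 3
4 | 6
5 | 3
6 | 1
13 | 1
14 | 5
15 | 5
16 | 3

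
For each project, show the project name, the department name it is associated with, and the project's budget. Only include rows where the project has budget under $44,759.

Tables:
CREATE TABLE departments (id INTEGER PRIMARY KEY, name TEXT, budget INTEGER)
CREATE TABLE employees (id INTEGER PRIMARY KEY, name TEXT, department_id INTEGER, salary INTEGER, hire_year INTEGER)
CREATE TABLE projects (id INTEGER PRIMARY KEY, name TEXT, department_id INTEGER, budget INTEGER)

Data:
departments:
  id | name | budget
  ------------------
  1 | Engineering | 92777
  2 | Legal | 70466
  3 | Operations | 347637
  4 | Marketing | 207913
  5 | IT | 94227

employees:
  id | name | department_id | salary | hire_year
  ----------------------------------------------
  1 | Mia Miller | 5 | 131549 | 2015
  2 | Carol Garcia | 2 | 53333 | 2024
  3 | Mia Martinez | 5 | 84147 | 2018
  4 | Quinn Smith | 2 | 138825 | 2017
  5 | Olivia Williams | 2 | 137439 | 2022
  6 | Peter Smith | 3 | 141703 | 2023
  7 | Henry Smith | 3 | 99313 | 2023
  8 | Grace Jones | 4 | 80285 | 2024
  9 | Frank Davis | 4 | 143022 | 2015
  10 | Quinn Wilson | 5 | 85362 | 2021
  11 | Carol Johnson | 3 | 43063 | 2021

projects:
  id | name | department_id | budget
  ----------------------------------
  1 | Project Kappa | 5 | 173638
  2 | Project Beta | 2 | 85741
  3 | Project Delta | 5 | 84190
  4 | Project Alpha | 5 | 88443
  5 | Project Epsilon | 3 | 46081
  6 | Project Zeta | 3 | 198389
SELECT c.name, p.name AS department, c.budget FROM projects c JOIN departments p ON c.department_id = p.id WHERE c.budget < 44759

Execution result:
(no rows)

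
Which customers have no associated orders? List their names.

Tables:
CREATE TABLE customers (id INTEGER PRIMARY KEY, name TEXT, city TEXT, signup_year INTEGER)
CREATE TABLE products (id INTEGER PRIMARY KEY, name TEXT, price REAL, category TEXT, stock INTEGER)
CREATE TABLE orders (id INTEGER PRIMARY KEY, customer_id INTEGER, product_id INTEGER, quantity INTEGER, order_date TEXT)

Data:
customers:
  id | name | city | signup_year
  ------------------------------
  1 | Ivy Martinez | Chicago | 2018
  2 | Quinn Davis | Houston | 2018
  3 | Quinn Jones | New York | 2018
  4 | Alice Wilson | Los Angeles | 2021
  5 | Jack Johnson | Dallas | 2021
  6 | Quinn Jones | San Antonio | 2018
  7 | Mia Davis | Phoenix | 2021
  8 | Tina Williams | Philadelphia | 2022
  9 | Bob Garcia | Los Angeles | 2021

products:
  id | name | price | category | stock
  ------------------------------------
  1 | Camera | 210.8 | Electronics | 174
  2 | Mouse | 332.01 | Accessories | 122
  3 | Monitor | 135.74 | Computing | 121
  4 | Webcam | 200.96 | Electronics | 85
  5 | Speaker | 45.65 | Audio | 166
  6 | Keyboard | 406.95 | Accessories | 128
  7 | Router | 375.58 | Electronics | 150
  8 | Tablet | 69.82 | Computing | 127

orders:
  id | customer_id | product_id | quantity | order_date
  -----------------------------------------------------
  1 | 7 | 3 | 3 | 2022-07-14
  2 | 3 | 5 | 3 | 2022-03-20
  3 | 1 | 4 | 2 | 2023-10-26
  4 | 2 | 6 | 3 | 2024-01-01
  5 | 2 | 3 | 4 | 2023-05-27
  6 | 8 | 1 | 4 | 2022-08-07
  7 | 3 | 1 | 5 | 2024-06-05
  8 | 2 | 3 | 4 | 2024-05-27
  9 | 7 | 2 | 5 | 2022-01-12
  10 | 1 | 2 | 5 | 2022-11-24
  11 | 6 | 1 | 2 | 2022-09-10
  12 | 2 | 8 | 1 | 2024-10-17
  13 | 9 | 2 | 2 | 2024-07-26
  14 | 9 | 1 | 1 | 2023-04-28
SELECT p.name FROM customers p LEFT JOIN orders c ON c.customer_id = p.id WHERE c.id IS NULL

Execution result:
name
Alice Wilson
Jack Johnson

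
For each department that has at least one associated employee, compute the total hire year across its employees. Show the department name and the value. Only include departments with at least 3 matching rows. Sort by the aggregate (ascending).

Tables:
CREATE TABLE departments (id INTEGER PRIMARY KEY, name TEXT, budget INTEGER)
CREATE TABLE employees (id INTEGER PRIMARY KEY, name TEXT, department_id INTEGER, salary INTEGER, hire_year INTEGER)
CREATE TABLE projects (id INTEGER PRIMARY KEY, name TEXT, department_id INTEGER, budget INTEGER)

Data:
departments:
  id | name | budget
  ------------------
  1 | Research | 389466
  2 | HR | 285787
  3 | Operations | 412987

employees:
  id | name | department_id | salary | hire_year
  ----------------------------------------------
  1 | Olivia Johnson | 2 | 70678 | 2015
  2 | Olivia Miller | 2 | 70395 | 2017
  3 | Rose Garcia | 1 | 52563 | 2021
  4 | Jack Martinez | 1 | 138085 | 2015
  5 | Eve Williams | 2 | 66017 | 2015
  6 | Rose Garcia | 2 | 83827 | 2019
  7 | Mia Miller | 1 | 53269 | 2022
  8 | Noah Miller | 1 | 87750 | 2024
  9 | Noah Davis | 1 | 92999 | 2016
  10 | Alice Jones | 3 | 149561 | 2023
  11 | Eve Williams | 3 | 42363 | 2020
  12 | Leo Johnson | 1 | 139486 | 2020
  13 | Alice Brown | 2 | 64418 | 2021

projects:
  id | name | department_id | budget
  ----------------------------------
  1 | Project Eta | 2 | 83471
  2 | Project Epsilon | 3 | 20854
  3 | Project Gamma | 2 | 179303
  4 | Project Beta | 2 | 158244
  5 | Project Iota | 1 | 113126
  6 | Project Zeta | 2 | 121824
SELECT p.name, SUM(c.hire_year) AS sum_hire_year FROM employees c JOIN departments p ON c.department_id = p.id GROUP BY p.id, p.name HAVING COUNT(*) >= 3 ORDER BY sum_hire_year ASC

Execution result:
name | sum_hire_year
HR | 10087
Research | 12118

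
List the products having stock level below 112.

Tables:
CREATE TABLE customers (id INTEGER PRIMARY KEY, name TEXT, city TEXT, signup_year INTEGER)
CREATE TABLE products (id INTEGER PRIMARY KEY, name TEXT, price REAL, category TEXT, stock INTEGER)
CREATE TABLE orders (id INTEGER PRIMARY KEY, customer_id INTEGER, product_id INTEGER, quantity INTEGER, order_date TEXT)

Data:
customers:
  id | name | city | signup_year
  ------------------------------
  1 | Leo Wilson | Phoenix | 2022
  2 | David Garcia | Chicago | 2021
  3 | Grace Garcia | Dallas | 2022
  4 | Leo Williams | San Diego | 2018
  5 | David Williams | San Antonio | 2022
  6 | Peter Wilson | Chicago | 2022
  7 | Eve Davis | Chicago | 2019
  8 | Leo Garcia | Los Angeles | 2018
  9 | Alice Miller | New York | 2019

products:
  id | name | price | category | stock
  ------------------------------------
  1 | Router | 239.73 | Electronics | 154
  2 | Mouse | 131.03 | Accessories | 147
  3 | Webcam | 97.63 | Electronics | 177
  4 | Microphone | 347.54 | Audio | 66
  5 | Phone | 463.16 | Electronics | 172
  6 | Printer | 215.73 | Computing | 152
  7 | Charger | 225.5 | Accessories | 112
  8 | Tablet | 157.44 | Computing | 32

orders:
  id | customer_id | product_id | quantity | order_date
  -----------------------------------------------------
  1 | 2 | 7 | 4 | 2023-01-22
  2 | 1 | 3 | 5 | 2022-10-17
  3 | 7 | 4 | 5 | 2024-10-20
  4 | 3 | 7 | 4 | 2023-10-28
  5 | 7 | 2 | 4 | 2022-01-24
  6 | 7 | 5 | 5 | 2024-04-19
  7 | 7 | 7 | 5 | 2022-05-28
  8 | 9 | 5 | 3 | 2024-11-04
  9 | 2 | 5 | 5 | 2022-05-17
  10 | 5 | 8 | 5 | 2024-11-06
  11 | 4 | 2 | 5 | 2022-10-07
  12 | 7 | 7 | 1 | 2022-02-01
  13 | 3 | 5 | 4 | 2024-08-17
SELECT name, stock FROM products WHERE stock < 112

Execution result:
name | stock
Microphone | 66
Tablet | 32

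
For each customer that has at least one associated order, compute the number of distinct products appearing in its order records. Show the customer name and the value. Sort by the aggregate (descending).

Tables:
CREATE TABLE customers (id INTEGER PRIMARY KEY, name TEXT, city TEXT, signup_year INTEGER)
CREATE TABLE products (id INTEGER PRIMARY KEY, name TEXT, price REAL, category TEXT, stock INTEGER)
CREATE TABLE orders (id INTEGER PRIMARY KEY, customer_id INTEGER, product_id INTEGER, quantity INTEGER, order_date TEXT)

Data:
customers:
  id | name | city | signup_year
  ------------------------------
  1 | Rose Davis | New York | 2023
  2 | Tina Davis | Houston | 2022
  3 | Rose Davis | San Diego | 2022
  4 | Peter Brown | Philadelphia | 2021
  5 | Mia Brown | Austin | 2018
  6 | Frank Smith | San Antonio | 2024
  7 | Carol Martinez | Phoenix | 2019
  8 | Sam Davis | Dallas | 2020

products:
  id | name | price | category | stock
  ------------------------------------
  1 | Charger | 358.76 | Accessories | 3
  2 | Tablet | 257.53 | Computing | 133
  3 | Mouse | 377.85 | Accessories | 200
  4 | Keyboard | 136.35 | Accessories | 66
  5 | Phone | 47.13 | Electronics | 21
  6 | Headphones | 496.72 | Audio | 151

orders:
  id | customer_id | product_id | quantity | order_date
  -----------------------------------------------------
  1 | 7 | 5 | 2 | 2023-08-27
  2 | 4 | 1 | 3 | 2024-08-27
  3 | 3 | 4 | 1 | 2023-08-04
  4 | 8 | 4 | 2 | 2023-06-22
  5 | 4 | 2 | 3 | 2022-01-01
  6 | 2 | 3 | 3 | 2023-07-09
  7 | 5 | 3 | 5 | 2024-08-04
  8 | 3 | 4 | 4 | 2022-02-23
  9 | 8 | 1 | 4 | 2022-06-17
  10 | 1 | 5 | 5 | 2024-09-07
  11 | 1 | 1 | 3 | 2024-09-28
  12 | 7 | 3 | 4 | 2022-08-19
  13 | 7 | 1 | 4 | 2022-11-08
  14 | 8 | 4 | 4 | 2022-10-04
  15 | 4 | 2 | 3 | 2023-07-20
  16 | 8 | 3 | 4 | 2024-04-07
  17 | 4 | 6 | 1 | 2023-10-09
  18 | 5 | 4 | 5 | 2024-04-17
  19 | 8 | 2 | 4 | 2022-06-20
SELECT p.name, COUNT(DISTINCT c.product_id) AS distinct_product_count FROM orders c JOIN customers p ON c.customer_id = p.id GROUP BY p.id, p.name ORDER BY distinct_product_count DESC

Execution result:
name | distinct_product_count
Sam Davis | 4
Peter Brown | 3
Carol Martinez | 3
Rose Davis | 2
Mia Brown | 2
Tina Davis | 1
Rose Davis | 1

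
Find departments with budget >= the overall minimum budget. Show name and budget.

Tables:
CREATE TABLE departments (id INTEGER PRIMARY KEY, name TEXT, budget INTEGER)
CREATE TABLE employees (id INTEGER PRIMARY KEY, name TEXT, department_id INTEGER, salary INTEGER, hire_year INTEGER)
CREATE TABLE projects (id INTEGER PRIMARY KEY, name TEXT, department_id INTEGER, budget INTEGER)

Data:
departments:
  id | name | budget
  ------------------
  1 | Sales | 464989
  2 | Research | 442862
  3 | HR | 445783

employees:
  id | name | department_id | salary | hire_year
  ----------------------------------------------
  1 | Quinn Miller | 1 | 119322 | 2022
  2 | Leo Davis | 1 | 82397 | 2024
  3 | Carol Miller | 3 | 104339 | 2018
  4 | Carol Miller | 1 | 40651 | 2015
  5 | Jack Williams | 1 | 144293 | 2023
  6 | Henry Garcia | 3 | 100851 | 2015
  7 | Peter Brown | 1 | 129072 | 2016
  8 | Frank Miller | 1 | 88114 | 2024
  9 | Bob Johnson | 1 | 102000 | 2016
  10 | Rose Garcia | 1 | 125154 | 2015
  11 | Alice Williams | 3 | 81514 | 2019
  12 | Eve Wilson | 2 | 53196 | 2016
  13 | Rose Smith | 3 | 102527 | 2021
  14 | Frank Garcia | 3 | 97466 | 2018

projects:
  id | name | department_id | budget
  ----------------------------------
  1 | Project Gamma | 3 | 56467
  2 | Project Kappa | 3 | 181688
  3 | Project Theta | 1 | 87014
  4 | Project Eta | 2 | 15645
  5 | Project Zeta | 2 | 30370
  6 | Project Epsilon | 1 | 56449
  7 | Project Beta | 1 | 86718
SELECT name, budget FROM departments WHERE budget >= (SELECT MIN(budget) FROM departments)

Execution result:
name | budget
Sales | 464989
Research | 442862
HR | 445783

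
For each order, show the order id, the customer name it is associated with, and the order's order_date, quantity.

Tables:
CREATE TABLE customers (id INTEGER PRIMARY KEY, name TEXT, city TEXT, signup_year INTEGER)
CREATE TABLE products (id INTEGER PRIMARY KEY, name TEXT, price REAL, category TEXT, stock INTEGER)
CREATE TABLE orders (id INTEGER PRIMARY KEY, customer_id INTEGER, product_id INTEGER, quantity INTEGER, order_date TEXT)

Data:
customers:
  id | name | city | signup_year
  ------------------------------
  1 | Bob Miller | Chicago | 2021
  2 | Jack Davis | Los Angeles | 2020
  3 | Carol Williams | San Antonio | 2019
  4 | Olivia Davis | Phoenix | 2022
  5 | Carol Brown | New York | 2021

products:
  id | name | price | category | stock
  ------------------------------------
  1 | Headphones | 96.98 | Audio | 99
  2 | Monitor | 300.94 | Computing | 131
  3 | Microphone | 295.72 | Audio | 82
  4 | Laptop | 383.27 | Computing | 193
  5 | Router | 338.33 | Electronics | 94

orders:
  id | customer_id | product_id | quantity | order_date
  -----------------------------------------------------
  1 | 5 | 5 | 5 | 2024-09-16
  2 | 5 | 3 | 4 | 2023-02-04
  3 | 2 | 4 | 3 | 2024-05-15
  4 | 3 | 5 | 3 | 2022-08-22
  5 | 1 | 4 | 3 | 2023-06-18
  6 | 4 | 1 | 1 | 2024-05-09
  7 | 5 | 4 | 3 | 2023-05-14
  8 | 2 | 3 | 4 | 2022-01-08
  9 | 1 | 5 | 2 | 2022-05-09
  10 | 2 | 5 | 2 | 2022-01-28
SELECT c.id, p.name AS customer, c.order_date, c.quantity FROM orders c JOIN customers p ON c.customer_id = p.id

Execution result:
id | customer | order_date | quantity
1 | Carol Brown | 2024-09-16 | 5
2 | Carol Brown | 2023-02-04 | 4
3 | Jack Davis | 2024-05-15 | 3
4 | Carol Williams | 2022-08-22 | 3
5 | Bob Miller | 2023-06-18 | 3
6 | Olivia Davis | 2024-05-09 | 1
7 | Carol Brown | 2023-05-14 | 3
8 | Jack Davis | 2022-01-08 | 4
9 | Bob Miller | 2022-05-09 | 2
10 | Jack Davis | 2022-01-28 | 2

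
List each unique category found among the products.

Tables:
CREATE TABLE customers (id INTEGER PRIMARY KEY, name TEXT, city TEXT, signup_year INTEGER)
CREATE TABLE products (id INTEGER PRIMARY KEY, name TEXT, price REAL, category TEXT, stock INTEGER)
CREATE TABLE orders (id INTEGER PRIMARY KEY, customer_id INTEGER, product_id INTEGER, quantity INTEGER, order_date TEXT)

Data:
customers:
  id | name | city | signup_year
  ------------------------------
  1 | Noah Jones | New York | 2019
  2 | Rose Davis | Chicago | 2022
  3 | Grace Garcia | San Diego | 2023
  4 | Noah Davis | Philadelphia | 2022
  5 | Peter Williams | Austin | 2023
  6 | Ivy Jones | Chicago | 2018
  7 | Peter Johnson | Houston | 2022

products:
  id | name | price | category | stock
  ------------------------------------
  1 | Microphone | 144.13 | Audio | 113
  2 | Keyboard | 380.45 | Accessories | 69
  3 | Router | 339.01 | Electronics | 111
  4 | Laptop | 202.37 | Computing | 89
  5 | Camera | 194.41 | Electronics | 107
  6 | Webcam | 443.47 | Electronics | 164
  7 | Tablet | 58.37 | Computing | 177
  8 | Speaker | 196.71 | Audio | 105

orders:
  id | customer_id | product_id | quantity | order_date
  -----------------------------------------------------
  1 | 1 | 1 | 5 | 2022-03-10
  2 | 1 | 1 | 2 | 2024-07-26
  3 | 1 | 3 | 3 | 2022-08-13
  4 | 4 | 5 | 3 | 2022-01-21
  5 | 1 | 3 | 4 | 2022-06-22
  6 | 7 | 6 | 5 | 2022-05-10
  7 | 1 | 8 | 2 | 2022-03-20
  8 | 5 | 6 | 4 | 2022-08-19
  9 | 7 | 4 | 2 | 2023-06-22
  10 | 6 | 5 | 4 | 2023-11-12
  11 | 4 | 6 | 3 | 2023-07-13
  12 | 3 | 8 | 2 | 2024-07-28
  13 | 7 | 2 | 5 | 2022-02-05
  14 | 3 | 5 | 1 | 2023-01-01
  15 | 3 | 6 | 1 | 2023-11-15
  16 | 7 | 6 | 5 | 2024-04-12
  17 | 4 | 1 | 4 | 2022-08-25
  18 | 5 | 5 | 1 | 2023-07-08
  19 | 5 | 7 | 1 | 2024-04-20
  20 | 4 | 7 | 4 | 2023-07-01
SELECT DISTINCT category FROM products

Execution result:
category
Audio
Accessories
Electronics
Computing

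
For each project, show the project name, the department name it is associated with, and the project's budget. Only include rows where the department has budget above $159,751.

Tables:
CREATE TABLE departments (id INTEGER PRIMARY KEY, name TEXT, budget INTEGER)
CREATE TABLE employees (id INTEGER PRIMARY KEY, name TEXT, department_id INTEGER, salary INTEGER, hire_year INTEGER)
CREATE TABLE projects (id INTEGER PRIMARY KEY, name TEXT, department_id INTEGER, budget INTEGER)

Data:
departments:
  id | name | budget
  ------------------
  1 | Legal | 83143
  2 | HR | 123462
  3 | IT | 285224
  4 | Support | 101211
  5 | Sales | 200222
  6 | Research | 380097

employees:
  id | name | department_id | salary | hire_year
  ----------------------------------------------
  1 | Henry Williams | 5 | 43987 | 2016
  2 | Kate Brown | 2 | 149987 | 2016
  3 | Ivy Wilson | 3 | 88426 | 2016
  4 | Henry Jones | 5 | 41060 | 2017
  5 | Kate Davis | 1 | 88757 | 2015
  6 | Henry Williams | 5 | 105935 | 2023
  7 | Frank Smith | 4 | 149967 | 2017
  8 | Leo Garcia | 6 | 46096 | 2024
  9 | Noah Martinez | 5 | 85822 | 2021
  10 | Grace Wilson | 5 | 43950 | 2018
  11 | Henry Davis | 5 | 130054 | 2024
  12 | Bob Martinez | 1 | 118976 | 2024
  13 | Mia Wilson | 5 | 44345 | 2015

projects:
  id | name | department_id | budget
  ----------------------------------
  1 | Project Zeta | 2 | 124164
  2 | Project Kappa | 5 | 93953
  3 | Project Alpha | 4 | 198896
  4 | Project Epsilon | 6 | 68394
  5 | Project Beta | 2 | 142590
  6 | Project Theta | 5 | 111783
SELECT c.name, p.name AS department, c.budget FROM projects c JOIN departments p ON c.department_id = p.id WHERE p.budget > 159751

Execution result:
name | department | budget
Project Kappa | Sales | 93953
Project Epsilon | Research | 68394
Project Theta | Sales | 111783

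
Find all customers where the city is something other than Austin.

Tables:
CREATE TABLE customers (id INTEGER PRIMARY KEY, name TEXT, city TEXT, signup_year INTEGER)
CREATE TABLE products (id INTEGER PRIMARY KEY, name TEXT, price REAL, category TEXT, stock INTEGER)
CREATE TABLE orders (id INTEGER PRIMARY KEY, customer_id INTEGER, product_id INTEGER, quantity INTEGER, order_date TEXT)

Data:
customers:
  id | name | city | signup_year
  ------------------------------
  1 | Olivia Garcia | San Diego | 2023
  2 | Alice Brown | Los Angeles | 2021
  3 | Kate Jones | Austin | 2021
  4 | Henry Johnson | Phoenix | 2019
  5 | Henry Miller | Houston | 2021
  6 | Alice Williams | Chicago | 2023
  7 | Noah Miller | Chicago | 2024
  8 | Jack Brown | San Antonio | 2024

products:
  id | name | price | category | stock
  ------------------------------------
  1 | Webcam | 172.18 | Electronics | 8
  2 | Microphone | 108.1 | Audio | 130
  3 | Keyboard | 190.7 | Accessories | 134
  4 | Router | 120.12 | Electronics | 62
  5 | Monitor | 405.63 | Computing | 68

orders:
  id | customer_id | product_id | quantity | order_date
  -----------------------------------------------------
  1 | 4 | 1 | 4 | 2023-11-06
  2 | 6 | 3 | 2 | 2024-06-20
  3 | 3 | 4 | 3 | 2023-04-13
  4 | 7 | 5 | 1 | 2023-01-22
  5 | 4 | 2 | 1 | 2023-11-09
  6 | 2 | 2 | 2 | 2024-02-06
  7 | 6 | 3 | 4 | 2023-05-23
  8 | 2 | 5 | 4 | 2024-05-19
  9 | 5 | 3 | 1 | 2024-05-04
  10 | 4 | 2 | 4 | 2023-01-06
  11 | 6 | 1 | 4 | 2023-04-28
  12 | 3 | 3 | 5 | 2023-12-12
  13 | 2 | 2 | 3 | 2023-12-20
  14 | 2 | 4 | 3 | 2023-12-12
SELECT name, city FROM customers WHERE city <> 'Austin'

Execution result:
name | city
Olivia Garcia | San Diego
Alice Brown | Los Angeles
Henry Johnson | Phoenix
Henry Miller | Houston
Alice Williams | Chicago
Noah Miller | Chicago
Jack Brown | San Antonio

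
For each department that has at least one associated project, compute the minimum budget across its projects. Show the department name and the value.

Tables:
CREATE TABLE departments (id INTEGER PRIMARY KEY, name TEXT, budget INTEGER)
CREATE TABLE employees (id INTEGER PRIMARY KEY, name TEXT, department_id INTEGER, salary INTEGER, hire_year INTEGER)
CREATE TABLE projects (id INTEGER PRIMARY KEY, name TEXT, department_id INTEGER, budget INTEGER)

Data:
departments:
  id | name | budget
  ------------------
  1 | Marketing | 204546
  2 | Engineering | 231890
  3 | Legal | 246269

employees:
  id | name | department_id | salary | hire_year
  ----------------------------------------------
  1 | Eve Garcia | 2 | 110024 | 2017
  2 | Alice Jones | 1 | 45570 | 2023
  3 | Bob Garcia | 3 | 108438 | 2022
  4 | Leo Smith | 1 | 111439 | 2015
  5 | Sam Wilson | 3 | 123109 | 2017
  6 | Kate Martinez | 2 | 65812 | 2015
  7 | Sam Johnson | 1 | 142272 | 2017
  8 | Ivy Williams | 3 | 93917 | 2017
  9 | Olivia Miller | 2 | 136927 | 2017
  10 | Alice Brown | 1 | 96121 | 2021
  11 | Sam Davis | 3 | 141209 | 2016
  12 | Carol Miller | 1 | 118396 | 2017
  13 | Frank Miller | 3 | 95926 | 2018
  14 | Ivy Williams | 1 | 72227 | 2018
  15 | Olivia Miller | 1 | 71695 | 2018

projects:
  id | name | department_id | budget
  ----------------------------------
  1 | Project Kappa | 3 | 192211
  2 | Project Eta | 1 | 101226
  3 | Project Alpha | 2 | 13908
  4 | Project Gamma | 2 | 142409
SELECT p.name, MIN(c.budget) AS min_budget FROM projects c JOIN departments p ON c.department_id = p.id GROUP BY p.id, p.name

Execution result:
name | min_budget
Marketing | 101226
Engineering | 13908
Legal | 192211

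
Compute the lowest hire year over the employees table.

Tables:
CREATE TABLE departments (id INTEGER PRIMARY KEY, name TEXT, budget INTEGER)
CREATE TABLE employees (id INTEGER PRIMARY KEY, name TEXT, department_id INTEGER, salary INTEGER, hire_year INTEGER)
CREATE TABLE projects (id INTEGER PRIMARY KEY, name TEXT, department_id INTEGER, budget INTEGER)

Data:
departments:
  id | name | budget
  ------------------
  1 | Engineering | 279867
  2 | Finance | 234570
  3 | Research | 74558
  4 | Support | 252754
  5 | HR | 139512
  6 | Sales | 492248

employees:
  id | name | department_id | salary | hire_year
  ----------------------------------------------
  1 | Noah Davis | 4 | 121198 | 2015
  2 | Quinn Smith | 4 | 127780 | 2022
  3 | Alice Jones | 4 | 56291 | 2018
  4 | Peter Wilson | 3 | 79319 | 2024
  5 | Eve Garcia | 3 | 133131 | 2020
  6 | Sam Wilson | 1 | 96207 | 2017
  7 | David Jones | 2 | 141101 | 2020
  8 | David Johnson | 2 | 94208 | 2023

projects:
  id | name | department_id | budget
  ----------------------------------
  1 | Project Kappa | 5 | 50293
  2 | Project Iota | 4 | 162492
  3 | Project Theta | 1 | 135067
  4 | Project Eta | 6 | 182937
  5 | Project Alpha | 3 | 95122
SELECT MIN(hire_year) FROM employees

Execution result:
2015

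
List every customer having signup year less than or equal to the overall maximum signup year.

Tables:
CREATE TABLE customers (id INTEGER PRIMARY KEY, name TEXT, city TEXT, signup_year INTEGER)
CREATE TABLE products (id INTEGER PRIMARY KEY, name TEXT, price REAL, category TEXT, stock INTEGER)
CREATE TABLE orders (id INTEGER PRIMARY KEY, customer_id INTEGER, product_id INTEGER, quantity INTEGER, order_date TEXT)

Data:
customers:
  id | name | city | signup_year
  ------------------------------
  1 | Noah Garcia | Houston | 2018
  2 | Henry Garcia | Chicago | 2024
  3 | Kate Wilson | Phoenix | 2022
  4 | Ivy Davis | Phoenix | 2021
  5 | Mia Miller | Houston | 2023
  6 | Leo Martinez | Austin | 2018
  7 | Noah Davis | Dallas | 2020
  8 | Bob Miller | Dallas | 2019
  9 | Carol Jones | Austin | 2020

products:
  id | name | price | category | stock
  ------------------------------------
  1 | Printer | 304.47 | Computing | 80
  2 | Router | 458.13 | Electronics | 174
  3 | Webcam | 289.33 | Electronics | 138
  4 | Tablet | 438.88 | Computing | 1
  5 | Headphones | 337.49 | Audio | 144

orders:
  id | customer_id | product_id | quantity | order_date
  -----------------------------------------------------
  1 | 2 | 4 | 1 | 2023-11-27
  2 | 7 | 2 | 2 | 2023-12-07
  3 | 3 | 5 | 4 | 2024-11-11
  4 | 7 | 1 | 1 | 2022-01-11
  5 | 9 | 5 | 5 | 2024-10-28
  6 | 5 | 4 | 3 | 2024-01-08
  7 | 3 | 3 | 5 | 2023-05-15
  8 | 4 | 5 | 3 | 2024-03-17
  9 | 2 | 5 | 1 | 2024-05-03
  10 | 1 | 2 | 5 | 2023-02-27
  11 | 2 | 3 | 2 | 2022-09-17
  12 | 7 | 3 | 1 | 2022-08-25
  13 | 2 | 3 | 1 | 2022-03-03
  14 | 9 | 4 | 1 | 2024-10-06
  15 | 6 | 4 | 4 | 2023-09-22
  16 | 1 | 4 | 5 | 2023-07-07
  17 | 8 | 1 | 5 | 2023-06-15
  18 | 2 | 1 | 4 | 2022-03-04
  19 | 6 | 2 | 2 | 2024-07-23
SELECT name, signup_year FROM customers WHERE signup_year <= (SELECT MAX(signup_year) FROM customers)

Execution result:
name | signup_year
Noah Garcia | 2018
Henry Garcia | 2024
Kate Wilson | 2022
Ivy Davis | 2021
Mia Miller | 2023
Leo Martinez | 2018
Noah Davis | 2020
Bob Miller | 2019
Carol Jones | 2020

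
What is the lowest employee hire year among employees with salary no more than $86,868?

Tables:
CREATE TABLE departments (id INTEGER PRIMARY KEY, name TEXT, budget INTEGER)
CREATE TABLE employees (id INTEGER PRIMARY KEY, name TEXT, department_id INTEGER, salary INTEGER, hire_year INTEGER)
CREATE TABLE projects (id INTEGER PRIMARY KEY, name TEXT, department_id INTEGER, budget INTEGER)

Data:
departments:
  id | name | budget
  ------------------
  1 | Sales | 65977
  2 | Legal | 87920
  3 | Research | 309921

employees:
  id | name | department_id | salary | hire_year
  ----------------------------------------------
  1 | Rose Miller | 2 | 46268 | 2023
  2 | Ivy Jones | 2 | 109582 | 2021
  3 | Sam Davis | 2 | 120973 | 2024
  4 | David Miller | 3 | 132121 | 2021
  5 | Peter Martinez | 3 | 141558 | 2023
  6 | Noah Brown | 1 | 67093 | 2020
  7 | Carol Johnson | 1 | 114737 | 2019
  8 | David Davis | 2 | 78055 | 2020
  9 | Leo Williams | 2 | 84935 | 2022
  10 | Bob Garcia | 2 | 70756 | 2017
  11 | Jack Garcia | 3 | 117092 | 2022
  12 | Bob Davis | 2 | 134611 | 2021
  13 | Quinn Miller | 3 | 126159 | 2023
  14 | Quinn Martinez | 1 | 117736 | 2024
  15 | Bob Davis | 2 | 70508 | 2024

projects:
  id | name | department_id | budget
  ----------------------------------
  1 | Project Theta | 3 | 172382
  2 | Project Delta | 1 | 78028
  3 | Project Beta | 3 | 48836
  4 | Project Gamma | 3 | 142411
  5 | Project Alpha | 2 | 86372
SELECT MIN(hire_year) FROM employees WHERE salary <= 86868

Execution result:
2017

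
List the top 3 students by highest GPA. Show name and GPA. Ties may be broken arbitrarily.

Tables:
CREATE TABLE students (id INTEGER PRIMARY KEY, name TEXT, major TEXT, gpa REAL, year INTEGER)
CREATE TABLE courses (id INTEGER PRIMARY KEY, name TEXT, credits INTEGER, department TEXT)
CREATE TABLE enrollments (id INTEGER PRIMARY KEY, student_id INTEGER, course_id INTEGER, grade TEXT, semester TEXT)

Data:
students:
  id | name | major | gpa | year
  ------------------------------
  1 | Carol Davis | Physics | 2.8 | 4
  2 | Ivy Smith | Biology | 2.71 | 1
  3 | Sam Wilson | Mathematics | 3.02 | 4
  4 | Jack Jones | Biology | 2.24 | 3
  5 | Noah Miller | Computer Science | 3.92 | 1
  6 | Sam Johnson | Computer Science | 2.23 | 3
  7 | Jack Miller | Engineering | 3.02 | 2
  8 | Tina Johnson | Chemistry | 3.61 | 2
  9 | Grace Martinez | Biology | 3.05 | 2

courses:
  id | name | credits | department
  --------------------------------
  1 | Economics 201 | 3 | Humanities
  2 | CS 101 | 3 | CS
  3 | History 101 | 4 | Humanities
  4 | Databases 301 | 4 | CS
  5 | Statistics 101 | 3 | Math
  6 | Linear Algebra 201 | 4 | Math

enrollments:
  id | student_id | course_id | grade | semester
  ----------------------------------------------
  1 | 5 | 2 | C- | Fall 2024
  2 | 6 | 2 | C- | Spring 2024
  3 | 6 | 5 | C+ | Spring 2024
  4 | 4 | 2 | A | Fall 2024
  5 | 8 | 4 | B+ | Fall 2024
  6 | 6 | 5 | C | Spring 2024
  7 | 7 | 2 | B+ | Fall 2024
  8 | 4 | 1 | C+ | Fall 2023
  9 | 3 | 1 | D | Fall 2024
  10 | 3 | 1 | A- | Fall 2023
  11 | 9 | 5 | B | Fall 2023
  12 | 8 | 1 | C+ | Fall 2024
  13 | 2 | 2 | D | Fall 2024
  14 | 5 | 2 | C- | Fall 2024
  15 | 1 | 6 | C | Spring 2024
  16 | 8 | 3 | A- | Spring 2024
SELECT name, gpa FROM students ORDER BY gpa DESC LIMIT 3

Execution result:
name | gpa
Noah Miller | 3.92
Tina Johnson | 3.61
Grace Martinez | 3.05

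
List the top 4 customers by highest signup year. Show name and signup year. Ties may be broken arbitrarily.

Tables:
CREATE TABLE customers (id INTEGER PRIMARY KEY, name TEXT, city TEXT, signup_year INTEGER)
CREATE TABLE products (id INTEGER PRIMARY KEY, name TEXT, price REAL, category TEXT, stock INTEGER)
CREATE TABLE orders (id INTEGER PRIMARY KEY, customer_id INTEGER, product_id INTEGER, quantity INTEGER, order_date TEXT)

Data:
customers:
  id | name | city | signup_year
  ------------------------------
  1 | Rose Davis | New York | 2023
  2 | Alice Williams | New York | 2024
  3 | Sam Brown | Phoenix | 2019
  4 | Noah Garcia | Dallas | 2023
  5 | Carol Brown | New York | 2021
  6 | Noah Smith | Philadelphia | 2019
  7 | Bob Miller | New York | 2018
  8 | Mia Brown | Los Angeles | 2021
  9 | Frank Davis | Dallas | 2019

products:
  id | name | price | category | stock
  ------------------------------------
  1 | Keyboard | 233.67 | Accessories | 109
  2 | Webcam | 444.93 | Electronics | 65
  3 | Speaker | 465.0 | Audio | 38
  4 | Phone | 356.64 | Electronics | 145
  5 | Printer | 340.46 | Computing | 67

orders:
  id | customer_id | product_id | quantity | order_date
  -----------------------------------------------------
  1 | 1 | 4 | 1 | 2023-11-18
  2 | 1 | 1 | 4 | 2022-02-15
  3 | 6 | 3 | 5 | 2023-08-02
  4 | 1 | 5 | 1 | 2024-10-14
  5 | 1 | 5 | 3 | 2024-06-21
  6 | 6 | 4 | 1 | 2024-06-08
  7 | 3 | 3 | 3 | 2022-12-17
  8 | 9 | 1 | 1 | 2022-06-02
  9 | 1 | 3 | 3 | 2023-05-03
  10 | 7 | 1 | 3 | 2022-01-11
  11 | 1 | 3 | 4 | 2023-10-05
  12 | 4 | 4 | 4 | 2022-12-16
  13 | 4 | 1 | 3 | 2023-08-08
SELECT name, signup_year FROM customers ORDER BY signup_year DESC LIMIT 4

Execution result:
name | signup_year
Alice Williams | 2024
Rose Davis | 2023
Noah Garcia | 2023
Carol Brown | 2021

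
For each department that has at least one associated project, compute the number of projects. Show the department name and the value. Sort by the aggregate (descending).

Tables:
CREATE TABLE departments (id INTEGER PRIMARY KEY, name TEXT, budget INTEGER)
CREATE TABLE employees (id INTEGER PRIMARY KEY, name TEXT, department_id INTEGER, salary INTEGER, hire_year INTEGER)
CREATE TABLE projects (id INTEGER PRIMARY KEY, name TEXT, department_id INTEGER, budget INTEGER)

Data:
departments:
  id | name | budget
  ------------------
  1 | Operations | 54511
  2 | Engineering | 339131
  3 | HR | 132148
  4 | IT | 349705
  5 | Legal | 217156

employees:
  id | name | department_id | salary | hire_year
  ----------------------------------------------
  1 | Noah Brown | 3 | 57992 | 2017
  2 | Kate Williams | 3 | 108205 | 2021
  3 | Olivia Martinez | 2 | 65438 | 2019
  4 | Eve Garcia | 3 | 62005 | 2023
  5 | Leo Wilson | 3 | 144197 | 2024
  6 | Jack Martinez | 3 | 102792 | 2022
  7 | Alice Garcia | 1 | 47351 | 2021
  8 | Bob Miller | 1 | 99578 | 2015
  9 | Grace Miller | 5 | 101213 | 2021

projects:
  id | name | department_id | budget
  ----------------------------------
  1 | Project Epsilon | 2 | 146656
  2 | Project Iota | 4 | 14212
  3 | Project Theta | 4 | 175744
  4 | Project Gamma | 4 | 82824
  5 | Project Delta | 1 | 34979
SELECT p.name, COUNT(*) AS n FROM projects c JOIN departments p ON c.department_id = p.id GROUP BY p.id, p.name ORDER BY n DESC

Execution result:
name | n
IT | 3
Operations | 1
Engineering | 1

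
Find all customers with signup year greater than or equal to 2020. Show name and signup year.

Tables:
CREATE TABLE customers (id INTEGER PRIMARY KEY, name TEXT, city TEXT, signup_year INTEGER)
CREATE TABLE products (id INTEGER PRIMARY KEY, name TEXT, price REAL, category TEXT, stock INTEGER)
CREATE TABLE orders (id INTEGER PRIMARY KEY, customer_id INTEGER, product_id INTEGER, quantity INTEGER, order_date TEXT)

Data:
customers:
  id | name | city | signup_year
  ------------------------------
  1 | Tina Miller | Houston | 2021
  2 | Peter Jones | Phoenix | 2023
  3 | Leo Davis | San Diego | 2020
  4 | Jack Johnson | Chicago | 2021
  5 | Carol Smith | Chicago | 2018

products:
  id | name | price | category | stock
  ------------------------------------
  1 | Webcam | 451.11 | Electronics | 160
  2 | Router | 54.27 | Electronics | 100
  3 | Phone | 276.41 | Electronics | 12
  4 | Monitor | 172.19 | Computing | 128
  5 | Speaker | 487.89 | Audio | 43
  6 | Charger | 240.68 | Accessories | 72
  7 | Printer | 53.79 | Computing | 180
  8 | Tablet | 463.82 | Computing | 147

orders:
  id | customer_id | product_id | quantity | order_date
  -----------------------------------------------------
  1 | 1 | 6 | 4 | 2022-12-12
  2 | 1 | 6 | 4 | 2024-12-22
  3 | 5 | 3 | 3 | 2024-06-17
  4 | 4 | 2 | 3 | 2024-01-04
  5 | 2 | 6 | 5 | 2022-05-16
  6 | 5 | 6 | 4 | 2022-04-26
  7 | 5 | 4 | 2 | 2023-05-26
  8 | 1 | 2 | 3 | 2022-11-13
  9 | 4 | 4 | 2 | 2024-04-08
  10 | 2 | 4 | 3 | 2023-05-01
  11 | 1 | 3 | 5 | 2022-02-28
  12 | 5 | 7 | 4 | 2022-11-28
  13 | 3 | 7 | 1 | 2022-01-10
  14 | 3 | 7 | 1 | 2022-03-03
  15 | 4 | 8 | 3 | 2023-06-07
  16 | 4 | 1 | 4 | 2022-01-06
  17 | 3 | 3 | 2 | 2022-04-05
SELECT name, signup_year FROM customers WHERE signup_year >= 2020

Execution result:
name | signup_year
Tina Miller | 2021
Peter Jones | 2023
Leo Davis | 2020
Jack Johnson | 2021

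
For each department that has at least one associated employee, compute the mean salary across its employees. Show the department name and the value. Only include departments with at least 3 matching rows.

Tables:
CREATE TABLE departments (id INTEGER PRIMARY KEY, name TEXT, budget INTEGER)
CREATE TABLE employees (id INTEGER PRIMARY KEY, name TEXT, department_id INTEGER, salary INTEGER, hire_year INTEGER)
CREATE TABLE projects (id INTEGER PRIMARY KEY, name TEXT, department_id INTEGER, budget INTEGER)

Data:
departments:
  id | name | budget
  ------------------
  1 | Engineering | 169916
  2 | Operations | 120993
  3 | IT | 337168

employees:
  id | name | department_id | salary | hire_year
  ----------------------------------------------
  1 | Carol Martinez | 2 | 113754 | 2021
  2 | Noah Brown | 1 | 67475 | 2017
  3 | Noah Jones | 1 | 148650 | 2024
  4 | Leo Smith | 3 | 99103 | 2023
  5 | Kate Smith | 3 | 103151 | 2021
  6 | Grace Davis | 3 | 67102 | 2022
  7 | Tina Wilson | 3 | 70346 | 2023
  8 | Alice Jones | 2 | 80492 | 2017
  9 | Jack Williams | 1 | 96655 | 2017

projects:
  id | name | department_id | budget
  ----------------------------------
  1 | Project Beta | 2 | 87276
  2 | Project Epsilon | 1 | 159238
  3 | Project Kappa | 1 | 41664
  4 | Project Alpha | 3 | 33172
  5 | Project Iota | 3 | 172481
SELECT p.name, AVG(c.salary) AS avg_salary FROM employees c JOIN departments p ON c.department_id = p.id GROUP BY p.id, p.name HAVING COUNT(*) >= 3

Execution result:
name | avg_salary
Engineering | 104260.00
IT | 84925.50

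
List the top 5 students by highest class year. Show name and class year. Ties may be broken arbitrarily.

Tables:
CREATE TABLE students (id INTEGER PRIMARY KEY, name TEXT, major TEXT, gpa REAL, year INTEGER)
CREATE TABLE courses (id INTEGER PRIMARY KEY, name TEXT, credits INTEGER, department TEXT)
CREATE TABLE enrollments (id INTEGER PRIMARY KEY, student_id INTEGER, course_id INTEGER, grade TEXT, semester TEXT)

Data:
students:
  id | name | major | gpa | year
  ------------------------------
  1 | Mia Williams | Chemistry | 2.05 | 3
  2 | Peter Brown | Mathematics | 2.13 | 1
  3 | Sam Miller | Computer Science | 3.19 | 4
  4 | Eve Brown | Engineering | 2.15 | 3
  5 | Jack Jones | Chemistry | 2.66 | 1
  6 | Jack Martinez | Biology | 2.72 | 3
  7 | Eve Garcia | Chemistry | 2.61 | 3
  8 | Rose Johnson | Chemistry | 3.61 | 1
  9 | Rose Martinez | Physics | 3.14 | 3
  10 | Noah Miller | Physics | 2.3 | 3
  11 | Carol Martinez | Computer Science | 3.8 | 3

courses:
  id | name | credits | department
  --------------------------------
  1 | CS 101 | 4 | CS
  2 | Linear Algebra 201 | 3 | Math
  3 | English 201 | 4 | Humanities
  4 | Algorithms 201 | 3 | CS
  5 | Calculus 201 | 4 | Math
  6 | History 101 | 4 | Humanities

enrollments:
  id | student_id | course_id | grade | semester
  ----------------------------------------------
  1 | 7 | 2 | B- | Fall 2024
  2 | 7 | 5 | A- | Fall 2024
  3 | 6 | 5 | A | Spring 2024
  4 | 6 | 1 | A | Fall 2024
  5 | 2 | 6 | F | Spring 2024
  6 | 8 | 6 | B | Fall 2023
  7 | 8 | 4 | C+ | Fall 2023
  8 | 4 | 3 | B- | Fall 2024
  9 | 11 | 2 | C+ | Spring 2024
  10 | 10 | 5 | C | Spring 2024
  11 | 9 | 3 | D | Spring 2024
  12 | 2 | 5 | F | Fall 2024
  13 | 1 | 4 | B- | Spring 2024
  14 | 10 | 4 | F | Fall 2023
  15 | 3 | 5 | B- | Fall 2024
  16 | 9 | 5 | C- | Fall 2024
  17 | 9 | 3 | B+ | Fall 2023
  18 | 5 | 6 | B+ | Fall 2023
SELECT name, year FROM students ORDER BY year DESC LIMIT 5

Execution result:
name | year
Sam Miller | 4
Mia Williams | 3
Eve Brown | 3
Jack Martinez | 3
Eve Garcia | 3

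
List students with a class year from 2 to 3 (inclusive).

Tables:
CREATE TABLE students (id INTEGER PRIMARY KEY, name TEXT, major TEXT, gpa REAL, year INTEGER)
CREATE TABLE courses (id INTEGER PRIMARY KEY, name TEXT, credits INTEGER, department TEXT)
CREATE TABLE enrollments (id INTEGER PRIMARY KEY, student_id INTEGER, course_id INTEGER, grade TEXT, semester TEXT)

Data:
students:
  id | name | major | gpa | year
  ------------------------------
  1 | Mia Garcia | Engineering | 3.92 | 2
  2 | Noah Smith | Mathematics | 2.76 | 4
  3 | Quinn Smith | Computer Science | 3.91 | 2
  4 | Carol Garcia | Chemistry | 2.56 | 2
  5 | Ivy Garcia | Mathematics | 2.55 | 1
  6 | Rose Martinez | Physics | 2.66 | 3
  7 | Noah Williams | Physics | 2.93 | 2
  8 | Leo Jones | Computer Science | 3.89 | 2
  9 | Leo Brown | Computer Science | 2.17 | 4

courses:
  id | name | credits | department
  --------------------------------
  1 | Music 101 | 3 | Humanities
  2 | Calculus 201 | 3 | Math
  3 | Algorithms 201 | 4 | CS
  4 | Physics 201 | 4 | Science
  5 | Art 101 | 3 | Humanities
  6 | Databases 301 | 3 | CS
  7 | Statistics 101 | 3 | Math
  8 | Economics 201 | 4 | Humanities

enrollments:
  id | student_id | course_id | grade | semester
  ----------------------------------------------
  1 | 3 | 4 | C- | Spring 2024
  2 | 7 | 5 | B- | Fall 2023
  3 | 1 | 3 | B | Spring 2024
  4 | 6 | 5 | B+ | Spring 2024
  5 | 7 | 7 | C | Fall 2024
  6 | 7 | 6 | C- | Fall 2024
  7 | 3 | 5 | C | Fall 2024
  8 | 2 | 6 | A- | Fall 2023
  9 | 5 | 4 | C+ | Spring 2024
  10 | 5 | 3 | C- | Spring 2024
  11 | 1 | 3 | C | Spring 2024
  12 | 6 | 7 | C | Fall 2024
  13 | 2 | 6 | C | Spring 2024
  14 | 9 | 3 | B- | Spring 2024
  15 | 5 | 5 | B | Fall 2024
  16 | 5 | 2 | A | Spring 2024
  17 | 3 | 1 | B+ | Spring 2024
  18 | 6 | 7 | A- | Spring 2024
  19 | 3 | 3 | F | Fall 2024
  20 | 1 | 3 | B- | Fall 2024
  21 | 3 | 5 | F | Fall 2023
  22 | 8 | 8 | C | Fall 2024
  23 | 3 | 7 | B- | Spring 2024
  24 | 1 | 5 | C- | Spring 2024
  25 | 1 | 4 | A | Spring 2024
SELECT name, year FROM students WHERE year BETWEEN 2 AND 3

Execution result:
name | year
Mia Garcia | 2
Quinn Smith | 2
Carol Garcia | 2
Rose Martinez | 3
Noah Williams | 2
Leo Jones | 2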